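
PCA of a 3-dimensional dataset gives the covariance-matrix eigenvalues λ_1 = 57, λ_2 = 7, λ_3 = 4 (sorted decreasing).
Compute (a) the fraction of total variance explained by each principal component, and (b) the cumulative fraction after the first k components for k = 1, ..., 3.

Step 1 — total variance = trace(Sigma) = Σ λ_i = 57 + 7 + 4 = 68.

Step 2 — fraction explained by component i = λ_i / Σ λ:
  PC1: 57/68 = 0.8382
  PC2: 7/68 = 0.1029
  PC3: 4/68 = 0.0588

Step 3 — cumulative fraction after k components = (λ_1 + ... + λ_k) / Σ λ:
  k = 1: 57/68 = 0.8382
  k = 2: (57 + 7)/68 = 64/68 = 0.9412
  k = 3: (57 + 7 + 4)/68 = 68/68 = 1

Summary (fraction, with percent):

explained: PC1 0.8382 (83.82%), PC2 0.1029 (10.29%), PC3 0.0588 (5.88%);  cumulative: 0.8382, 0.9412, 1


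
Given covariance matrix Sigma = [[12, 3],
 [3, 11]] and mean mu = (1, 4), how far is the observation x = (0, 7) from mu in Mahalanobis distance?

Step 1 — centre the observation: (x - mu) = (-1, 3).

Step 2 — invert Sigma. det(Sigma) = 12·11 - (3)² = 123.
  Sigma^{-1} = (1/det) · [[d, -b], [-b, a]] = [[0.0894, -0.0244],
 [-0.0244, 0.0976]].

Step 3 — form the quadratic (x - mu)^T · Sigma^{-1} · (x - mu):
  Sigma^{-1} · (x - mu) = (-0.1626, 0.3171).
  (x - mu)^T · [Sigma^{-1} · (x - mu)] = (-1)·(-0.1626) + (3)·(0.3171) = 1.1138.

Step 4 — take square root: d = √(1.1138) ≈ 1.0554.

d(x, mu) = √(1.1138) ≈ 1.0554


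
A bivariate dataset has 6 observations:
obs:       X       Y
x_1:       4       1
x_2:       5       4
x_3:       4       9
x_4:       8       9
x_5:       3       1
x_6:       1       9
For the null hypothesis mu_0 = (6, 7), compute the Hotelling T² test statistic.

Step 1 — sample mean vector:
  mean(X) = (4 + 5 + 4 + 8 + 3 + 1) / 6 = 25/6 = 4.1667
  mean(Y) = (1 + 4 + 9 + 9 + 1 + 9) / 6 = 33/6 = 5.5
  x̄ = (4.1667, 5.5),  deviation x̄ - mu_0 = (4.1667, 5.5) - (6, 7) = (-1.8333, -1.5).

Step 2 — sample covariance matrix, S[i,j] = (1/(n-1)) · Σ_k (x_{k,i} - mean_i) · (x_{k,j} - mean_j), divisor n-1 = 5:
  S[X,X] = ((-0.1667)·(-0.1667) + (0.8333)·(0.8333) + (-0.1667)·(-0.1667) + (3.8333)·(3.8333) + (-1.1667)·(-1.1667) + (-3.1667)·(-3.1667)) / 5 = 26.8333/5 = 5.3667
  S[X,Y] = ((-0.1667)·(-4.5) + (0.8333)·(-1.5) + (-0.1667)·(3.5) + (3.8333)·(3.5) + (-1.1667)·(-4.5) + (-3.1667)·(3.5)) / 5 = 6.5/5 = 1.3
  S[Y,Y] = ((-4.5)·(-4.5) + (-1.5)·(-1.5) + (3.5)·(3.5) + (3.5)·(3.5) + (-4.5)·(-4.5) + (3.5)·(3.5)) / 5 = 79.5/5 = 15.9
  S = [[5.3667, 1.3],
 [1.3, 15.9]].

Step 3 — invert S. det(S) = 5.3667·15.9 - (1.3)² = 83.64.
  S^{-1} = (1/det) · [[d, -b], [-b, a]] = [[0.1901, -0.0155],
 [-0.0155, 0.0642]].

Step 4 — quadratic form (x̄ - mu_0)^T · S^{-1} · (x̄ - mu_0):
  S^{-1} · (x̄ - mu_0) = (-0.3252, -0.0678),
  (x̄ - mu_0)^T · [...] = (-1.8333)·(-0.3252) + (-1.5)·(-0.0678) = 0.6978.

Step 5 — scale by n: T² = 6 · 0.6978 = 4.187.

T² ≈ 4.187


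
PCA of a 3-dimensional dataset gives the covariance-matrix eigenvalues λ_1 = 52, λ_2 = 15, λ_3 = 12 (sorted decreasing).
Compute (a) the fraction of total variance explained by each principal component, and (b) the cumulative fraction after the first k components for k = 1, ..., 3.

Step 1 — total variance = trace(Sigma) = Σ λ_i = 52 + 15 + 12 = 79.

Step 2 — fraction explained by component i = λ_i / Σ λ:
  PC1: 52/79 = 0.6582
  PC2: 15/79 = 0.1899
  PC3: 12/79 = 0.1519

Step 3 — cumulative fraction after k components = (λ_1 + ... + λ_k) / Σ λ:
  k = 1: 52/79 = 0.6582
  k = 2: (52 + 15)/79 = 67/79 = 0.8481
  k = 3: (52 + 15 + 12)/79 = 79/79 = 1

Summary (fraction, with percent):

explained: PC1 0.6582 (65.82%), PC2 0.1899 (18.99%), PC3 0.1519 (15.19%);  cumulative: 0.6582, 0.8481, 1


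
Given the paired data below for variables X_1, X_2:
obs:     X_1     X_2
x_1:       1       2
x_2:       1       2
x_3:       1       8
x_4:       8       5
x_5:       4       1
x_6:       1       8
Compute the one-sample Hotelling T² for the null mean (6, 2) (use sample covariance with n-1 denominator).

Step 1 — sample mean vector:
  mean(X_1) = (1 + 1 + 1 + 8 + 4 + 1) / 6 = 16/6 = 2.6667
  mean(X_2) = (2 + 2 + 8 + 5 + 1 + 8) / 6 = 26/6 = 4.3333
  x̄ = (2.6667, 4.3333),  deviation x̄ - mu_0 = (2.6667, 4.3333) - (6, 2) = (-3.3333, 2.3333).

Step 2 — sample covariance matrix, S[i,j] = (1/(n-1)) · Σ_k (x_{k,i} - mean_i) · (x_{k,j} - mean_j), divisor n-1 = 5:
  S[X_1,X_1] = ((-1.6667)·(-1.6667) + (-1.6667)·(-1.6667) + (-1.6667)·(-1.6667) + (5.3333)·(5.3333) + (1.3333)·(1.3333) + (-1.6667)·(-1.6667)) / 5 = 41.3333/5 = 8.2667
  S[X_1,X_2] = ((-1.6667)·(-2.3333) + (-1.6667)·(-2.3333) + (-1.6667)·(3.6667) + (5.3333)·(0.6667) + (1.3333)·(-3.3333) + (-1.6667)·(3.6667)) / 5 = -5.3333/5 = -1.0667
  S[X_2,X_2] = ((-2.3333)·(-2.3333) + (-2.3333)·(-2.3333) + (3.6667)·(3.6667) + (0.6667)·(0.6667) + (-3.3333)·(-3.3333) + (3.6667)·(3.6667)) / 5 = 49.3333/5 = 9.8667
  S = [[8.2667, -1.0667],
 [-1.0667, 9.8667]].

Step 3 — invert S. det(S) = 8.2667·9.8667 - (-1.0667)² = 80.4267.
  S^{-1} = (1/det) · [[d, -b], [-b, a]] = [[0.1227, 0.0133],
 [0.0133, 0.1028]].

Step 4 — quadratic form (x̄ - mu_0)^T · S^{-1} · (x̄ - mu_0):
  S^{-1} · (x̄ - mu_0) = (-0.378, 0.1956),
  (x̄ - mu_0)^T · [...] = (-3.3333)·(-0.378) + (2.3333)·(0.1956) = 1.7164.

Step 5 — scale by n: T² = 6 · 1.7164 = 10.2984.

T² ≈ 10.2984


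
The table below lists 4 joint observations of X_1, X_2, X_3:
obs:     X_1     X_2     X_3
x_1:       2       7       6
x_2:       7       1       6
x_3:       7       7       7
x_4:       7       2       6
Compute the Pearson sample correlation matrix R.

Step 1 — column means:
  mean(X_1) = (2 + 7 + 7 + 7) / 4 = 23/4 = 5.75
  mean(X_2) = (7 + 1 + 7 + 2) / 4 = 17/4 = 4.25
  mean(X_3) = (6 + 6 + 7 + 6) / 4 = 25/4 = 6.25

Step 2 — sample variances and covariances s[i,j] = (1/(n-1)) · Σ_k (x_{k,i} - mean_i) · (x_{k,j} - mean_j), with n-1 = 3:
  s[X_1,X_1] = ((-3.75)·(-3.75) + (1.25)·(1.25) + (1.25)·(1.25) + (1.25)·(1.25)) / 3 = 18.75/3 = 6.25
  s[X_1,X_2] = ((-3.75)·(2.75) + (1.25)·(-3.25) + (1.25)·(2.75) + (1.25)·(-2.25)) / 3 = -13.75/3 = -4.5833
  s[X_1,X_3] = ((-3.75)·(-0.25) + (1.25)·(-0.25) + (1.25)·(0.75) + (1.25)·(-0.25)) / 3 = 1.25/3 = 0.4167
  s[X_2,X_2] = ((2.75)·(2.75) + (-3.25)·(-3.25) + (2.75)·(2.75) + (-2.25)·(-2.25)) / 3 = 30.75/3 = 10.25
  s[X_2,X_3] = ((2.75)·(-0.25) + (-3.25)·(-0.25) + (2.75)·(0.75) + (-2.25)·(-0.25)) / 3 = 2.75/3 = 0.9167
  s[X_3,X_3] = ((-0.25)·(-0.25) + (-0.25)·(-0.25) + (0.75)·(0.75) + (-0.25)·(-0.25)) / 3 = 0.75/3 = 0.25
  Sample standard deviations s_i = √(s[i,i]):
  s(X_1) = √(6.25) = 2.5
  s(X_2) = √(10.25) = 3.2016
  s(X_3) = √(0.25) = 0.5

Step 3 — r_{ij} = s_{ij} / (s_i · s_j):
  r[X_1,X_1] = 1 (diagonal).
  r[X_1,X_2] = -4.5833 / (2.5 · 3.2016) = -4.5833 / 8.0039 = -0.5726
  r[X_1,X_3] = 0.4167 / (2.5 · 0.5) = 0.4167 / 1.25 = 0.3333
  r[X_2,X_2] = 1 (diagonal).
  r[X_2,X_3] = 0.9167 / (3.2016 · 0.5) = 0.9167 / 1.6008 = 0.5726
  r[X_3,X_3] = 1 (diagonal).

R is symmetric with unit diagonal. Assembling:

R = [[1, -0.5726, 0.3333],
 [-0.5726, 1, 0.5726],
 [0.3333, 0.5726, 1]]


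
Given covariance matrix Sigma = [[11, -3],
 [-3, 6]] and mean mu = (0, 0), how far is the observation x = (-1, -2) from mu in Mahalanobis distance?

Step 1 — centre the observation: (x - mu) = (-1, -2).

Step 2 — invert Sigma. det(Sigma) = 11·6 - (-3)² = 57.
  Sigma^{-1} = (1/det) · [[d, -b], [-b, a]] = [[0.1053, 0.0526],
 [0.0526, 0.193]].

Step 3 — form the quadratic (x - mu)^T · Sigma^{-1} · (x - mu):
  Sigma^{-1} · (x - mu) = (-0.2105, -0.4386).
  (x - mu)^T · [Sigma^{-1} · (x - mu)] = (-1)·(-0.2105) + (-2)·(-0.4386) = 1.0877.

Step 4 — take square root: d = √(1.0877) ≈ 1.0429.

d(x, mu) = √(1.0877) ≈ 1.0429


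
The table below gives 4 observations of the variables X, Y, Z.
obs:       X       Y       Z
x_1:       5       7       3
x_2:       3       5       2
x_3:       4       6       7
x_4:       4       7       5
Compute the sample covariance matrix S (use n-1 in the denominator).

Step 1 — column means:
  mean(X) = (5 + 3 + 4 + 4) / 4 = 16/4 = 4
  mean(Y) = (7 + 5 + 6 + 7) / 4 = 25/4 = 6.25
  mean(Z) = (3 + 2 + 7 + 5) / 4 = 17/4 = 4.25

Step 2 — sample covariance S[i,j] = (1/(n-1)) · Σ_k (x_{k,i} - mean_i) · (x_{k,j} - mean_j), with n-1 = 3.
  S[X,X] = ((1)·(1) + (-1)·(-1) + (0)·(0) + (0)·(0)) / 3 = 2/3 = 0.6667
  S[X,Y] = ((1)·(0.75) + (-1)·(-1.25) + (0)·(-0.25) + (0)·(0.75)) / 3 = 2/3 = 0.6667
  S[X,Z] = ((1)·(-1.25) + (-1)·(-2.25) + (0)·(2.75) + (0)·(0.75)) / 3 = 1/3 = 0.3333
  S[Y,Y] = ((0.75)·(0.75) + (-1.25)·(-1.25) + (-0.25)·(-0.25) + (0.75)·(0.75)) / 3 = 2.75/3 = 0.9167
  S[Y,Z] = ((0.75)·(-1.25) + (-1.25)·(-2.25) + (-0.25)·(2.75) + (0.75)·(0.75)) / 3 = 1.75/3 = 0.5833
  S[Z,Z] = ((-1.25)·(-1.25) + (-2.25)·(-2.25) + (2.75)·(2.75) + (0.75)·(0.75)) / 3 = 14.75/3 = 4.9167

S is symmetric (S[j,i] = S[i,j]). Assembling:

S = [[0.6667, 0.6667, 0.3333],
 [0.6667, 0.9167, 0.5833],
 [0.3333, 0.5833, 4.9167]]


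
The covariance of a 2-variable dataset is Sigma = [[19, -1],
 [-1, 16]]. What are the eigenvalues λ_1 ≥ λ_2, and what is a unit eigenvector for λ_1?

Step 1 — characteristic polynomial of 2×2 Sigma:
  det(Sigma - λI) = λ² - trace · λ + det = 0.
  trace = 19 + 16 = 35, det = 19·16 - (-1)² = 303.
Step 2 — discriminant:
  Δ = trace² - 4·det = 1225 - 1212 = 13.
Step 3 — eigenvalues:
  λ = (trace ± √Δ)/2 = (35 ± 3.6056)/2,
  λ_1 = 19.3028,  λ_2 = 15.6972.

Step 4 — unit eigenvector for λ_1: solve (Sigma - λ_1 I)v = 0. First row:
  (19 - 19.3028)·v_x + (-1)·v_y = 0, i.e. (-0.3028)·v_x + (-1)·v_y = 0,
  so v ∝ (b, λ_1 - a) = (-1, 0.3028); multiply by -1 so the first entry is positive: u = (1, -0.3028).
  ||u|| = √((1)² + (-0.3028)²) = √(1.0917) ≈ 1.0448,
  v_1 = u/||u|| ≈ (0.9571, -0.2898) (||v_1|| = 1).

λ_1 = 19.3028,  λ_2 = 15.6972;  v_1 ≈ (0.9571, -0.2898)


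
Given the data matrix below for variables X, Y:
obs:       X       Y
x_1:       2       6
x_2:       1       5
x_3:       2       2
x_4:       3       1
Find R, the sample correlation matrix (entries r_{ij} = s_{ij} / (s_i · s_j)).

Step 1 — column means:
  mean(X) = (2 + 1 + 2 + 3) / 4 = 8/4 = 2
  mean(Y) = (6 + 5 + 2 + 1) / 4 = 14/4 = 3.5

Step 2 — sample variances and covariances s[i,j] = (1/(n-1)) · Σ_k (x_{k,i} - mean_i) · (x_{k,j} - mean_j), with n-1 = 3:
  s[X,X] = ((0)·(0) + (-1)·(-1) + (0)·(0) + (1)·(1)) / 3 = 2/3 = 0.6667
  s[X,Y] = ((0)·(2.5) + (-1)·(1.5) + (0)·(-1.5) + (1)·(-2.5)) / 3 = -4/3 = -1.3333
  s[Y,Y] = ((2.5)·(2.5) + (1.5)·(1.5) + (-1.5)·(-1.5) + (-2.5)·(-2.5)) / 3 = 17/3 = 5.6667
  Sample standard deviations s_i = √(s[i,i]):
  s(X) = √(0.6667) = 0.8165
  s(Y) = √(5.6667) = 2.3805

Step 3 — r_{ij} = s_{ij} / (s_i · s_j):
  r[X,X] = 1 (diagonal).
  r[X,Y] = -1.3333 / (0.8165 · 2.3805) = -1.3333 / 1.9437 = -0.686
  r[Y,Y] = 1 (diagonal).

R is symmetric with unit diagonal. Assembling:

R = [[1, -0.686],
 [-0.686, 1]]


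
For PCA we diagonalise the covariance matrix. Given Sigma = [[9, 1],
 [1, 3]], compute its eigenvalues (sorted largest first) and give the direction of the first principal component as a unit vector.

Step 1 — characteristic polynomial of 2×2 Sigma:
  det(Sigma - λI) = λ² - trace · λ + det = 0.
  trace = 9 + 3 = 12, det = 9·3 - (1)² = 26.
Step 2 — discriminant:
  Δ = trace² - 4·det = 144 - 104 = 40.
Step 3 — eigenvalues:
  λ = (trace ± √Δ)/2 = (12 ± 6.3246)/2,
  λ_1 = 9.1623,  λ_2 = 2.8377.

Step 4 — unit eigenvector for λ_1: solve (Sigma - λ_1 I)v = 0. First row:
  (9 - 9.1623)·v_x + (1)·v_y = 0, i.e. (-0.1623)·v_x + (1)·v_y = 0,
  so v ∝ (b, λ_1 - a) = (1, 0.1623) = u.
  ||u|| = √((1)² + (0.1623)²) = √(1.0263) ≈ 1.0131,
  v_1 = u/||u|| ≈ (0.9871, 0.1602) (||v_1|| = 1).

λ_1 = 9.1623,  λ_2 = 2.8377;  v_1 ≈ (0.9871, 0.1602)


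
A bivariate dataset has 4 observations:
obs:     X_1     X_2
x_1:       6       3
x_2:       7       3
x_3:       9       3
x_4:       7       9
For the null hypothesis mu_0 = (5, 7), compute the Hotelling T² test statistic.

Step 1 — sample mean vector:
  mean(X_1) = (6 + 7 + 9 + 7) / 4 = 29/4 = 7.25
  mean(X_2) = (3 + 3 + 3 + 9) / 4 = 18/4 = 4.5
  x̄ = (7.25, 4.5),  deviation x̄ - mu_0 = (7.25, 4.5) - (5, 7) = (2.25, -2.5).

Step 2 — sample covariance matrix, S[i,j] = (1/(n-1)) · Σ_k (x_{k,i} - mean_i) · (x_{k,j} - mean_j), divisor n-1 = 3:
  S[X_1,X_1] = ((-1.25)·(-1.25) + (-0.25)·(-0.25) + (1.75)·(1.75) + (-0.25)·(-0.25)) / 3 = 4.75/3 = 1.5833
  S[X_1,X_2] = ((-1.25)·(-1.5) + (-0.25)·(-1.5) + (1.75)·(-1.5) + (-0.25)·(4.5)) / 3 = -1.5/3 = -0.5
  S[X_2,X_2] = ((-1.5)·(-1.5) + (-1.5)·(-1.5) + (-1.5)·(-1.5) + (4.5)·(4.5)) / 3 = 27/3 = 9
  S = [[1.5833, -0.5],
 [-0.5, 9]].

Step 3 — invert S. det(S) = 1.5833·9 - (-0.5)² = 14.
  S^{-1} = (1/det) · [[d, -b], [-b, a]] = [[0.6429, 0.0357],
 [0.0357, 0.1131]].

Step 4 — quadratic form (x̄ - mu_0)^T · S^{-1} · (x̄ - mu_0):
  S^{-1} · (x̄ - mu_0) = (1.3571, -0.2024),
  (x̄ - mu_0)^T · [...] = (2.25)·(1.3571) + (-2.5)·(-0.2024) = 3.5595.

Step 5 — scale by n: T² = 4 · 3.5595 = 14.2381.

T² ≈ 14.2381


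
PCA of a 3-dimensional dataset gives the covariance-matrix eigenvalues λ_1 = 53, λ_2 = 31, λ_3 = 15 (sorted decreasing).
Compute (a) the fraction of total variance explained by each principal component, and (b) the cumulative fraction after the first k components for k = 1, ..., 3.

Step 1 — total variance = trace(Sigma) = Σ λ_i = 53 + 31 + 15 = 99.

Step 2 — fraction explained by component i = λ_i / Σ λ:
  PC1: 53/99 = 0.5354
  PC2: 31/99 = 0.3131
  PC3: 15/99 = 0.1515

Step 3 — cumulative fraction after k components = (λ_1 + ... + λ_k) / Σ λ:
  k = 1: 53/99 = 0.5354
  k = 2: (53 + 31)/99 = 84/99 = 0.8485
  k = 3: (53 + 31 + 15)/99 = 99/99 = 1

Summary (fraction, with percent):

explained: PC1 0.5354 (53.54%), PC2 0.3131 (31.31%), PC3 0.1515 (15.15%);  cumulative: 0.5354, 0.8485, 1


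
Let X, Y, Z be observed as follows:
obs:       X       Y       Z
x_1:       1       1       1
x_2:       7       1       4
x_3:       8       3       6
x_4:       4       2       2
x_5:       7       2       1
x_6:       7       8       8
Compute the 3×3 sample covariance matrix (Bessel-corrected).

Step 1 — column means:
  mean(X) = (1 + 7 + 8 + 4 + 7 + 7) / 6 = 34/6 = 5.6667
  mean(Y) = (1 + 1 + 3 + 2 + 2 + 8) / 6 = 17/6 = 2.8333
  mean(Z) = (1 + 4 + 6 + 2 + 1 + 8) / 6 = 22/6 = 3.6667

Step 2 — sample covariance S[i,j] = (1/(n-1)) · Σ_k (x_{k,i} - mean_i) · (x_{k,j} - mean_j), with n-1 = 5.
  S[X,X] = ((-4.6667)·(-4.6667) + (1.3333)·(1.3333) + (2.3333)·(2.3333) + (-1.6667)·(-1.6667) + (1.3333)·(1.3333) + (1.3333)·(1.3333)) / 5 = 35.3333/5 = 7.0667
  S[X,Y] = ((-4.6667)·(-1.8333) + (1.3333)·(-1.8333) + (2.3333)·(0.1667) + (-1.6667)·(-0.8333) + (1.3333)·(-0.8333) + (1.3333)·(5.1667)) / 5 = 13.6667/5 = 2.7333
  S[X,Z] = ((-4.6667)·(-2.6667) + (1.3333)·(0.3333) + (2.3333)·(2.3333) + (-1.6667)·(-1.6667) + (1.3333)·(-2.6667) + (1.3333)·(4.3333)) / 5 = 23.3333/5 = 4.6667
  S[Y,Y] = ((-1.8333)·(-1.8333) + (-1.8333)·(-1.8333) + (0.1667)·(0.1667) + (-0.8333)·(-0.8333) + (-0.8333)·(-0.8333) + (5.1667)·(5.1667)) / 5 = 34.8333/5 = 6.9667
  S[Y,Z] = ((-1.8333)·(-2.6667) + (-1.8333)·(0.3333) + (0.1667)·(2.3333) + (-0.8333)·(-1.6667) + (-0.8333)·(-2.6667) + (5.1667)·(4.3333)) / 5 = 30.6667/5 = 6.1333
  S[Z,Z] = ((-2.6667)·(-2.6667) + (0.3333)·(0.3333) + (2.3333)·(2.3333) + (-1.6667)·(-1.6667) + (-2.6667)·(-2.6667) + (4.3333)·(4.3333)) / 5 = 41.3333/5 = 8.2667

S is symmetric (S[j,i] = S[i,j]). Assembling:

S = [[7.0667, 2.7333, 4.6667],
 [2.7333, 6.9667, 6.1333],
 [4.6667, 6.1333, 8.2667]]


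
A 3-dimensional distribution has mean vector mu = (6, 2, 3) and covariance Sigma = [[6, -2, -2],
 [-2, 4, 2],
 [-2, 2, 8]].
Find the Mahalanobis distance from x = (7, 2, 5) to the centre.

Step 1 — centre the observation: (x - mu) = (1, 0, 2).

Step 2 — invert Sigma (cofactor / det for 3×3, or solve directly):
  Sigma^{-1} = [[0.2059, 0.0882, 0.0294],
 [0.0882, 0.3235, -0.0588],
 [0.0294, -0.0588, 0.1471]].

Step 3 — form the quadratic (x - mu)^T · Sigma^{-1} · (x - mu):
  Sigma^{-1} · (x - mu) = (0.2647, -0.0294, 0.3235).
  (x - mu)^T · [Sigma^{-1} · (x - mu)] = (1)·(0.2647) + (0)·(-0.0294) + (2)·(0.3235) = 0.9118.

Step 4 — take square root: d = √(0.9118) ≈ 0.9549.

d(x, mu) = √(0.9118) ≈ 0.9549


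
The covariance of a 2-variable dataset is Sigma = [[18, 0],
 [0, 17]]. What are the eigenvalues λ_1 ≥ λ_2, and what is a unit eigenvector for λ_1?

Step 1 — characteristic polynomial of 2×2 Sigma:
  det(Sigma - λI) = λ² - trace · λ + det = 0.
  trace = 18 + 17 = 35, det = 18·17 - (0)² = 306.
Step 2 — discriminant:
  Δ = trace² - 4·det = 1225 - 1224 = 1.
Step 3 — eigenvalues:
  λ = (trace ± √Δ)/2 = (35 ± 1)/2,
  λ_1 = 18,  λ_2 = 17.

Step 4 — unit eigenvector for λ_1: Sigma is diagonal, so its eigenvectors are the coordinate axes. λ_1 = 18 is the diagonal entry on the first coordinate axis, hence
  v_1 = (1, 0) (||v_1|| = 1).

λ_1 = 18,  λ_2 = 17;  v_1 ≈ (1, 0)


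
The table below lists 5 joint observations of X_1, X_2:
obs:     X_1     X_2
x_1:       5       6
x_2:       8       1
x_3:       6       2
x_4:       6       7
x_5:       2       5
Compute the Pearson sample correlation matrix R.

Step 1 — column means:
  mean(X_1) = (5 + 8 + 6 + 6 + 2) / 5 = 27/5 = 5.4
  mean(X_2) = (6 + 1 + 2 + 7 + 5) / 5 = 21/5 = 4.2

Step 2 — sample variances and covariances s[i,j] = (1/(n-1)) · Σ_k (x_{k,i} - mean_i) · (x_{k,j} - mean_j), with n-1 = 4:
  s[X_1,X_1] = ((-0.4)·(-0.4) + (2.6)·(2.6) + (0.6)·(0.6) + (0.6)·(0.6) + (-3.4)·(-3.4)) / 4 = 19.2/4 = 4.8
  s[X_1,X_2] = ((-0.4)·(1.8) + (2.6)·(-3.2) + (0.6)·(-2.2) + (0.6)·(2.8) + (-3.4)·(0.8)) / 4 = -11.4/4 = -2.85
  s[X_2,X_2] = ((1.8)·(1.8) + (-3.2)·(-3.2) + (-2.2)·(-2.2) + (2.8)·(2.8) + (0.8)·(0.8)) / 4 = 26.8/4 = 6.7
  Sample standard deviations s_i = √(s[i,i]):
  s(X_1) = √(4.8) = 2.1909
  s(X_2) = √(6.7) = 2.5884

Step 3 — r_{ij} = s_{ij} / (s_i · s_j):
  r[X_1,X_1] = 1 (diagonal).
  r[X_1,X_2] = -2.85 / (2.1909 · 2.5884) = -2.85 / 5.671 = -0.5026
  r[X_2,X_2] = 1 (diagonal).

R is symmetric with unit diagonal. Assembling:

R = [[1, -0.5026],
 [-0.5026, 1]]


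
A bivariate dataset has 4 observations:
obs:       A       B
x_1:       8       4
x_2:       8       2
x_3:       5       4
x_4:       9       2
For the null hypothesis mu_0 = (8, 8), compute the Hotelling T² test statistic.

Step 1 — sample mean vector:
  mean(A) = (8 + 8 + 5 + 9) / 4 = 30/4 = 7.5
  mean(B) = (4 + 2 + 4 + 2) / 4 = 12/4 = 3
  x̄ = (7.5, 3),  deviation x̄ - mu_0 = (7.5, 3) - (8, 8) = (-0.5, -5).

Step 2 — sample covariance matrix, S[i,j] = (1/(n-1)) · Σ_k (x_{k,i} - mean_i) · (x_{k,j} - mean_j), divisor n-1 = 3:
  S[A,A] = ((0.5)·(0.5) + (0.5)·(0.5) + (-2.5)·(-2.5) + (1.5)·(1.5)) / 3 = 9/3 = 3
  S[A,B] = ((0.5)·(1) + (0.5)·(-1) + (-2.5)·(1) + (1.5)·(-1)) / 3 = -4/3 = -1.3333
  S[B,B] = ((1)·(1) + (-1)·(-1) + (1)·(1) + (-1)·(-1)) / 3 = 4/3 = 1.3333
  S = [[3, -1.3333],
 [-1.3333, 1.3333]].

Step 3 — invert S. det(S) = 3·1.3333 - (-1.3333)² = 2.2222.
  S^{-1} = (1/det) · [[d, -b], [-b, a]] = [[0.6, 0.6],
 [0.6, 1.35]].

Step 4 — quadratic form (x̄ - mu_0)^T · S^{-1} · (x̄ - mu_0):
  S^{-1} · (x̄ - mu_0) = (-3.3, -7.05),
  (x̄ - mu_0)^T · [...] = (-0.5)·(-3.3) + (-5)·(-7.05) = 36.9.

Step 5 — scale by n: T² = 4 · 36.9 = 147.6.

T² ≈ 147.6


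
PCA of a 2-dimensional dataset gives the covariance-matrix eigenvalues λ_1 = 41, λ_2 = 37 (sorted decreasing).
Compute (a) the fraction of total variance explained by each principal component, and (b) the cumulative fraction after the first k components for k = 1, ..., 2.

Step 1 — total variance = trace(Sigma) = Σ λ_i = 41 + 37 = 78.

Step 2 — fraction explained by component i = λ_i / Σ λ:
  PC1: 41/78 = 0.5256
  PC2: 37/78 = 0.4744

Step 3 — cumulative fraction after k components = (λ_1 + ... + λ_k) / Σ λ:
  k = 1: 41/78 = 0.5256
  k = 2: (41 + 37)/78 = 78/78 = 1

Summary (fraction, with percent):

explained: PC1 0.5256 (52.56%), PC2 0.4744 (47.44%);  cumulative: 0.5256, 1


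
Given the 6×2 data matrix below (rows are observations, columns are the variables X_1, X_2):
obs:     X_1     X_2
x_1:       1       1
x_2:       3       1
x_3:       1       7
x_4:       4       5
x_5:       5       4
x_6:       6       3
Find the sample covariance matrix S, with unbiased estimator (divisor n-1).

Step 1 — column means:
  mean(X_1) = (1 + 3 + 1 + 4 + 5 + 6) / 6 = 20/6 = 3.3333
  mean(X_2) = (1 + 1 + 7 + 5 + 4 + 3) / 6 = 21/6 = 3.5

Step 2 — sample covariance S[i,j] = (1/(n-1)) · Σ_k (x_{k,i} - mean_i) · (x_{k,j} - mean_j), with n-1 = 5.
  S[X_1,X_1] = ((-2.3333)·(-2.3333) + (-0.3333)·(-0.3333) + (-2.3333)·(-2.3333) + (0.6667)·(0.6667) + (1.6667)·(1.6667) + (2.6667)·(2.6667)) / 5 = 21.3333/5 = 4.2667
  S[X_1,X_2] = ((-2.3333)·(-2.5) + (-0.3333)·(-2.5) + (-2.3333)·(3.5) + (0.6667)·(1.5) + (1.6667)·(0.5) + (2.6667)·(-0.5)) / 5 = -1/5 = -0.2
  S[X_2,X_2] = ((-2.5)·(-2.5) + (-2.5)·(-2.5) + (3.5)·(3.5) + (1.5)·(1.5) + (0.5)·(0.5) + (-0.5)·(-0.5)) / 5 = 27.5/5 = 5.5

S is symmetric (S[j,i] = S[i,j]). Assembling:

S = [[4.2667, -0.2],
 [-0.2, 5.5]]


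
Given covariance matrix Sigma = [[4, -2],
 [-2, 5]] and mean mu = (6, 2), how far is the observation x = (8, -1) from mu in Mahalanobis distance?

Step 1 — centre the observation: (x - mu) = (2, -3).

Step 2 — invert Sigma. det(Sigma) = 4·5 - (-2)² = 16.
  Sigma^{-1} = (1/det) · [[d, -b], [-b, a]] = [[0.3125, 0.125],
 [0.125, 0.25]].

Step 3 — form the quadratic (x - mu)^T · Sigma^{-1} · (x - mu):
  Sigma^{-1} · (x - mu) = (0.25, -0.5).
  (x - mu)^T · [Sigma^{-1} · (x - mu)] = (2)·(0.25) + (-3)·(-0.5) = 2.

Step 4 — take square root: d = √(2) ≈ 1.4142.

d(x, mu) = √(2) ≈ 1.4142


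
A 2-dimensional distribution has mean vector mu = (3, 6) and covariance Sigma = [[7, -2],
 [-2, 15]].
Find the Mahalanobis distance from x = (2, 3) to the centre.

Step 1 — centre the observation: (x - mu) = (-1, -3).

Step 2 — invert Sigma. det(Sigma) = 7·15 - (-2)² = 101.
  Sigma^{-1} = (1/det) · [[d, -b], [-b, a]] = [[0.1485, 0.0198],
 [0.0198, 0.0693]].

Step 3 — form the quadratic (x - mu)^T · Sigma^{-1} · (x - mu):
  Sigma^{-1} · (x - mu) = (-0.2079, -0.2277).
  (x - mu)^T · [Sigma^{-1} · (x - mu)] = (-1)·(-0.2079) + (-3)·(-0.2277) = 0.8911.

Step 4 — take square root: d = √(0.8911) ≈ 0.944.

d(x, mu) = √(0.8911) ≈ 0.944


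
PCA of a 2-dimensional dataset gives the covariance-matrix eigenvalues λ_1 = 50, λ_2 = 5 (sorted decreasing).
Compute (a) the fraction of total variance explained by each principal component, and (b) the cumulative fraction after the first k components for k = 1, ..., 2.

Step 1 — total variance = trace(Sigma) = Σ λ_i = 50 + 5 = 55.

Step 2 — fraction explained by component i = λ_i / Σ λ:
  PC1: 50/55 = 0.9091
  PC2: 5/55 = 0.0909

Step 3 — cumulative fraction after k components = (λ_1 + ... + λ_k) / Σ λ:
  k = 1: 50/55 = 0.9091
  k = 2: (50 + 5)/55 = 55/55 = 1

Summary (fraction, with percent):

explained: PC1 0.9091 (90.91%), PC2 0.0909 (9.09%);  cumulative: 0.9091, 1


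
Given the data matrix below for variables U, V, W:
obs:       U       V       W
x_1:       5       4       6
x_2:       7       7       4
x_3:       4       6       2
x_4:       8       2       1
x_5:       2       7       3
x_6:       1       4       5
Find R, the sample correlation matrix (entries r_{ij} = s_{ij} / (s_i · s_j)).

Step 1 — column means:
  mean(U) = (5 + 7 + 4 + 8 + 2 + 1) / 6 = 27/6 = 4.5
  mean(V) = (4 + 7 + 6 + 2 + 7 + 4) / 6 = 30/6 = 5
  mean(W) = (6 + 4 + 2 + 1 + 3 + 5) / 6 = 21/6 = 3.5

Step 2 — sample variances and covariances s[i,j] = (1/(n-1)) · Σ_k (x_{k,i} - mean_i) · (x_{k,j} - mean_j), with n-1 = 5:
  s[U,U] = ((0.5)·(0.5) + (2.5)·(2.5) + (-0.5)·(-0.5) + (3.5)·(3.5) + (-2.5)·(-2.5) + (-3.5)·(-3.5)) / 5 = 37.5/5 = 7.5
  s[U,V] = ((0.5)·(-1) + (2.5)·(2) + (-0.5)·(1) + (3.5)·(-3) + (-2.5)·(2) + (-3.5)·(-1)) / 5 = -8/5 = -1.6
  s[U,W] = ((0.5)·(2.5) + (2.5)·(0.5) + (-0.5)·(-1.5) + (3.5)·(-2.5) + (-2.5)·(-0.5) + (-3.5)·(1.5)) / 5 = -9.5/5 = -1.9
  s[V,V] = ((-1)·(-1) + (2)·(2) + (1)·(1) + (-3)·(-3) + (2)·(2) + (-1)·(-1)) / 5 = 20/5 = 4
  s[V,W] = ((-1)·(2.5) + (2)·(0.5) + (1)·(-1.5) + (-3)·(-2.5) + (2)·(-0.5) + (-1)·(1.5)) / 5 = 2/5 = 0.4
  s[W,W] = ((2.5)·(2.5) + (0.5)·(0.5) + (-1.5)·(-1.5) + (-2.5)·(-2.5) + (-0.5)·(-0.5) + (1.5)·(1.5)) / 5 = 17.5/5 = 3.5
  Sample standard deviations s_i = √(s[i,i]):
  s(U) = √(7.5) = 2.7386
  s(V) = √(4) = 2
  s(W) = √(3.5) = 1.8708

Step 3 — r_{ij} = s_{ij} / (s_i · s_j):
  r[U,U] = 1 (diagonal).
  r[U,V] = -1.6 / (2.7386 · 2) = -1.6 / 5.4772 = -0.2921
  r[U,W] = -1.9 / (2.7386 · 1.8708) = -1.9 / 5.1235 = -0.3708
  r[V,V] = 1 (diagonal).
  r[V,W] = 0.4 / (2 · 1.8708) = 0.4 / 3.7417 = 0.1069
  r[W,W] = 1 (diagonal).

R is symmetric with unit diagonal. Assembling:

R = [[1, -0.2921, -0.3708],
 [-0.2921, 1, 0.1069],
 [-0.3708, 0.1069, 1]]


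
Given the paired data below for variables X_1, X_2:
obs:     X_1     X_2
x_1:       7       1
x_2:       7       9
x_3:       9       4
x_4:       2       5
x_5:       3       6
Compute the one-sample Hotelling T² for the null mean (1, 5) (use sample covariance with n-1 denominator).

Step 1 — sample mean vector:
  mean(X_1) = (7 + 7 + 9 + 2 + 3) / 5 = 28/5 = 5.6
  mean(X_2) = (1 + 9 + 4 + 5 + 6) / 5 = 25/5 = 5
  x̄ = (5.6, 5),  deviation x̄ - mu_0 = (5.6, 5) - (1, 5) = (4.6, 0).

Step 2 — sample covariance matrix, S[i,j] = (1/(n-1)) · Σ_k (x_{k,i} - mean_i) · (x_{k,j} - mean_j), divisor n-1 = 4:
  S[X_1,X_1] = ((1.4)·(1.4) + (1.4)·(1.4) + (3.4)·(3.4) + (-3.6)·(-3.6) + (-2.6)·(-2.6)) / 4 = 35.2/4 = 8.8
  S[X_1,X_2] = ((1.4)·(-4) + (1.4)·(4) + (3.4)·(-1) + (-3.6)·(0) + (-2.6)·(1)) / 4 = -6/4 = -1.5
  S[X_2,X_2] = ((-4)·(-4) + (4)·(4) + (-1)·(-1) + (0)·(0) + (1)·(1)) / 4 = 34/4 = 8.5
  S = [[8.8, -1.5],
 [-1.5, 8.5]].

Step 3 — invert S. det(S) = 8.8·8.5 - (-1.5)² = 72.55.
  S^{-1} = (1/det) · [[d, -b], [-b, a]] = [[0.1172, 0.0207],
 [0.0207, 0.1213]].

Step 4 — quadratic form (x̄ - mu_0)^T · S^{-1} · (x̄ - mu_0):
  S^{-1} · (x̄ - mu_0) = (0.5389, 0.0951),
  (x̄ - mu_0)^T · [...] = (4.6)·(0.5389) + (0)·(0.0951) = 2.4791.

Step 5 — scale by n: T² = 5 · 2.4791 = 12.3956.

T² ≈ 12.3956


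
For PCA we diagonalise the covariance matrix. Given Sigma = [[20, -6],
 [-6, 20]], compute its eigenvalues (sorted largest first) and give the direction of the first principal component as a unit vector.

Step 1 — characteristic polynomial of 2×2 Sigma:
  det(Sigma - λI) = λ² - trace · λ + det = 0.
  trace = 20 + 20 = 40, det = 20·20 - (-6)² = 364.
Step 2 — discriminant:
  Δ = trace² - 4·det = 1600 - 1456 = 144.
Step 3 — eigenvalues:
  λ = (trace ± √Δ)/2 = (40 ± 12)/2,
  λ_1 = 26,  λ_2 = 14.

Step 4 — unit eigenvector for λ_1: solve (Sigma - λ_1 I)v = 0. First row:
  (20 - 26)·v_x + (-6)·v_y = 0, i.e. (-6)·v_x + (-6)·v_y = 0,
  so v ∝ (b, λ_1 - a) = (-6, 6); multiply by -1 so the first entry is positive: u = (6, -6).
  ||u|| = √((6)² + (-6)²) = √(72) ≈ 8.4853,
  v_1 = u/||u|| ≈ (0.7071, -0.7071) (||v_1|| = 1).

λ_1 = 26,  λ_2 = 14;  v_1 ≈ (0.7071, -0.7071)


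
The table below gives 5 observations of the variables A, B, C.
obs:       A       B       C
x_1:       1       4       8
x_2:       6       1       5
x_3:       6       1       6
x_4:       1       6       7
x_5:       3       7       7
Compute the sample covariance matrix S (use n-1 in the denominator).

Step 1 — column means:
  mean(A) = (1 + 6 + 6 + 1 + 3) / 5 = 17/5 = 3.4
  mean(B) = (4 + 1 + 1 + 6 + 7) / 5 = 19/5 = 3.8
  mean(C) = (8 + 5 + 6 + 7 + 7) / 5 = 33/5 = 6.6

Step 2 — sample covariance S[i,j] = (1/(n-1)) · Σ_k (x_{k,i} - mean_i) · (x_{k,j} - mean_j), with n-1 = 4.
  S[A,A] = ((-2.4)·(-2.4) + (2.6)·(2.6) + (2.6)·(2.6) + (-2.4)·(-2.4) + (-0.4)·(-0.4)) / 4 = 25.2/4 = 6.3
  S[A,B] = ((-2.4)·(0.2) + (2.6)·(-2.8) + (2.6)·(-2.8) + (-2.4)·(2.2) + (-0.4)·(3.2)) / 4 = -21.6/4 = -5.4
  S[A,C] = ((-2.4)·(1.4) + (2.6)·(-1.6) + (2.6)·(-0.6) + (-2.4)·(0.4) + (-0.4)·(0.4)) / 4 = -10.2/4 = -2.55
  S[B,B] = ((0.2)·(0.2) + (-2.8)·(-2.8) + (-2.8)·(-2.8) + (2.2)·(2.2) + (3.2)·(3.2)) / 4 = 30.8/4 = 7.7
  S[B,C] = ((0.2)·(1.4) + (-2.8)·(-1.6) + (-2.8)·(-0.6) + (2.2)·(0.4) + (3.2)·(0.4)) / 4 = 8.6/4 = 2.15
  S[C,C] = ((1.4)·(1.4) + (-1.6)·(-1.6) + (-0.6)·(-0.6) + (0.4)·(0.4) + (0.4)·(0.4)) / 4 = 5.2/4 = 1.3

S is symmetric (S[j,i] = S[i,j]). Assembling:

S = [[6.3, -5.4, -2.55],
 [-5.4, 7.7, 2.15],
 [-2.55, 2.15, 1.3]]


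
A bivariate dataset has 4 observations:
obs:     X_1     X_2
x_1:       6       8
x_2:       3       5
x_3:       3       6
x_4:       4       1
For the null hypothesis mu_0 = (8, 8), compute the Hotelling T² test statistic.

Step 1 — sample mean vector:
  mean(X_1) = (6 + 3 + 3 + 4) / 4 = 16/4 = 4
  mean(X_2) = (8 + 5 + 6 + 1) / 4 = 20/4 = 5
  x̄ = (4, 5),  deviation x̄ - mu_0 = (4, 5) - (8, 8) = (-4, -3).

Step 2 — sample covariance matrix, S[i,j] = (1/(n-1)) · Σ_k (x_{k,i} - mean_i) · (x_{k,j} - mean_j), divisor n-1 = 3:
  S[X_1,X_1] = ((2)·(2) + (-1)·(-1) + (-1)·(-1) + (0)·(0)) / 3 = 6/3 = 2
  S[X_1,X_2] = ((2)·(3) + (-1)·(0) + (-1)·(1) + (0)·(-4)) / 3 = 5/3 = 1.6667
  S[X_2,X_2] = ((3)·(3) + (0)·(0) + (1)·(1) + (-4)·(-4)) / 3 = 26/3 = 8.6667
  S = [[2, 1.6667],
 [1.6667, 8.6667]].

Step 3 — invert S. det(S) = 2·8.6667 - (1.6667)² = 14.5556.
  S^{-1} = (1/det) · [[d, -b], [-b, a]] = [[0.5954, -0.1145],
 [-0.1145, 0.1374]].

Step 4 — quadratic form (x̄ - mu_0)^T · S^{-1} · (x̄ - mu_0):
  S^{-1} · (x̄ - mu_0) = (-2.0382, 0.0458),
  (x̄ - mu_0)^T · [...] = (-4)·(-2.0382) + (-3)·(0.0458) = 8.0153.

Step 5 — scale by n: T² = 4 · 8.0153 = 32.0611.

T² ≈ 32.0611


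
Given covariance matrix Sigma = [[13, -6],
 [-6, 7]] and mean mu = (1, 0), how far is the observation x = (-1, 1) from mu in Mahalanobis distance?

Step 1 — centre the observation: (x - mu) = (-2, 1).

Step 2 — invert Sigma. det(Sigma) = 13·7 - (-6)² = 55.
  Sigma^{-1} = (1/det) · [[d, -b], [-b, a]] = [[0.1273, 0.1091],
 [0.1091, 0.2364]].

Step 3 — form the quadratic (x - mu)^T · Sigma^{-1} · (x - mu):
  Sigma^{-1} · (x - mu) = (-0.1455, 0.0182).
  (x - mu)^T · [Sigma^{-1} · (x - mu)] = (-2)·(-0.1455) + (1)·(0.0182) = 0.3091.

Step 4 — take square root: d = √(0.3091) ≈ 0.556.

d(x, mu) = √(0.3091) ≈ 0.556


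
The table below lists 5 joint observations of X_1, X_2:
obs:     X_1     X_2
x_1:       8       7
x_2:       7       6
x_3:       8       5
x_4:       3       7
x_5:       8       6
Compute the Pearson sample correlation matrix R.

Step 1 — column means:
  mean(X_1) = (8 + 7 + 8 + 3 + 8) / 5 = 34/5 = 6.8
  mean(X_2) = (7 + 6 + 5 + 7 + 6) / 5 = 31/5 = 6.2

Step 2 — sample variances and covariances s[i,j] = (1/(n-1)) · Σ_k (x_{k,i} - mean_i) · (x_{k,j} - mean_j), with n-1 = 4:
  s[X_1,X_1] = ((1.2)·(1.2) + (0.2)·(0.2) + (1.2)·(1.2) + (-3.8)·(-3.8) + (1.2)·(1.2)) / 4 = 18.8/4 = 4.7
  s[X_1,X_2] = ((1.2)·(0.8) + (0.2)·(-0.2) + (1.2)·(-1.2) + (-3.8)·(0.8) + (1.2)·(-0.2)) / 4 = -3.8/4 = -0.95
  s[X_2,X_2] = ((0.8)·(0.8) + (-0.2)·(-0.2) + (-1.2)·(-1.2) + (0.8)·(0.8) + (-0.2)·(-0.2)) / 4 = 2.8/4 = 0.7
  Sample standard deviations s_i = √(s[i,i]):
  s(X_1) = √(4.7) = 2.1679
  s(X_2) = √(0.7) = 0.8367

Step 3 — r_{ij} = s_{ij} / (s_i · s_j):
  r[X_1,X_1] = 1 (diagonal).
  r[X_1,X_2] = -0.95 / (2.1679 · 0.8367) = -0.95 / 1.8138 = -0.5238
  r[X_2,X_2] = 1 (diagonal).

R is symmetric with unit diagonal. Assembling:

R = [[1, -0.5238],
 [-0.5238, 1]]


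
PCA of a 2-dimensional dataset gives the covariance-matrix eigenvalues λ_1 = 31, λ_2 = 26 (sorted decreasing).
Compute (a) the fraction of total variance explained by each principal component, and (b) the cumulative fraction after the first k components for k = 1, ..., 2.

Step 1 — total variance = trace(Sigma) = Σ λ_i = 31 + 26 = 57.

Step 2 — fraction explained by component i = λ_i / Σ λ:
  PC1: 31/57 = 0.5439
  PC2: 26/57 = 0.4561

Step 3 — cumulative fraction after k components = (λ_1 + ... + λ_k) / Σ λ:
  k = 1: 31/57 = 0.5439
  k = 2: (31 + 26)/57 = 57/57 = 1

Summary (fraction, with percent):

explained: PC1 0.5439 (54.39%), PC2 0.4561 (45.61%);  cumulative: 0.5439, 1


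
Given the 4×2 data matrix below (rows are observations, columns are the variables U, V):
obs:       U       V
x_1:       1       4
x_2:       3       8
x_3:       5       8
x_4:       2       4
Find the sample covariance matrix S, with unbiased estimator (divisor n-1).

Step 1 — column means:
  mean(U) = (1 + 3 + 5 + 2) / 4 = 11/4 = 2.75
  mean(V) = (4 + 8 + 8 + 4) / 4 = 24/4 = 6

Step 2 — sample covariance S[i,j] = (1/(n-1)) · Σ_k (x_{k,i} - mean_i) · (x_{k,j} - mean_j), with n-1 = 3.
  S[U,U] = ((-1.75)·(-1.75) + (0.25)·(0.25) + (2.25)·(2.25) + (-0.75)·(-0.75)) / 3 = 8.75/3 = 2.9167
  S[U,V] = ((-1.75)·(-2) + (0.25)·(2) + (2.25)·(2) + (-0.75)·(-2)) / 3 = 10/3 = 3.3333
  S[V,V] = ((-2)·(-2) + (2)·(2) + (2)·(2) + (-2)·(-2)) / 3 = 16/3 = 5.3333

S is symmetric (S[j,i] = S[i,j]). Assembling:

S = [[2.9167, 3.3333],
 [3.3333, 5.3333]]


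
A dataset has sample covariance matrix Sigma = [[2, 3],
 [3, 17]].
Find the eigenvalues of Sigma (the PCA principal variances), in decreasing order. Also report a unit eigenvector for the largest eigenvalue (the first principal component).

Step 1 — characteristic polynomial of 2×2 Sigma:
  det(Sigma - λI) = λ² - trace · λ + det = 0.
  trace = 2 + 17 = 19, det = 2·17 - (3)² = 25.
Step 2 — discriminant:
  Δ = trace² - 4·det = 361 - 100 = 261.
Step 3 — eigenvalues:
  λ = (trace ± √Δ)/2 = (19 ± 16.1555)/2,
  λ_1 = 17.5777,  λ_2 = 1.4223.

Step 4 — unit eigenvector for λ_1: solve (Sigma - λ_1 I)v = 0. First row:
  (2 - 17.5777)·v_x + (3)·v_y = 0, i.e. (-15.5777)·v_x + (3)·v_y = 0,
  so v ∝ (b, λ_1 - a) = (3, 15.5777) = u.
  ||u|| = √((3)² + (15.5777)²) = √(251.6662) ≈ 15.864,
  v_1 = u/||u|| ≈ (0.1891, 0.982) (||v_1|| = 1).

λ_1 = 17.5777,  λ_2 = 1.4223;  v_1 ≈ (0.1891, 0.982)


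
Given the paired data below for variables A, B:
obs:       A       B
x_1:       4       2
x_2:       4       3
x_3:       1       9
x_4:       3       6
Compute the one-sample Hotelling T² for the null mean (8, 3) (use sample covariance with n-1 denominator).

Step 1 — sample mean vector:
  mean(A) = (4 + 4 + 1 + 3) / 4 = 12/4 = 3
  mean(B) = (2 + 3 + 9 + 6) / 4 = 20/4 = 5
  x̄ = (3, 5),  deviation x̄ - mu_0 = (3, 5) - (8, 3) = (-5, 2).

Step 2 — sample covariance matrix, S[i,j] = (1/(n-1)) · Σ_k (x_{k,i} - mean_i) · (x_{k,j} - mean_j), divisor n-1 = 3:
  S[A,A] = ((1)·(1) + (1)·(1) + (-2)·(-2) + (0)·(0)) / 3 = 6/3 = 2
  S[A,B] = ((1)·(-3) + (1)·(-2) + (-2)·(4) + (0)·(1)) / 3 = -13/3 = -4.3333
  S[B,B] = ((-3)·(-3) + (-2)·(-2) + (4)·(4) + (1)·(1)) / 3 = 30/3 = 10
  S = [[2, -4.3333],
 [-4.3333, 10]].

Step 3 — invert S. det(S) = 2·10 - (-4.3333)² = 1.2222.
  S^{-1} = (1/det) · [[d, -b], [-b, a]] = [[8.1818, 3.5455],
 [3.5455, 1.6364]].

Step 4 — quadratic form (x̄ - mu_0)^T · S^{-1} · (x̄ - mu_0):
  S^{-1} · (x̄ - mu_0) = (-33.8182, -14.4545),
  (x̄ - mu_0)^T · [...] = (-5)·(-33.8182) + (2)·(-14.4545) = 140.1818.

Step 5 — scale by n: T² = 4 · 140.1818 = 560.7273.

T² ≈ 560.7273


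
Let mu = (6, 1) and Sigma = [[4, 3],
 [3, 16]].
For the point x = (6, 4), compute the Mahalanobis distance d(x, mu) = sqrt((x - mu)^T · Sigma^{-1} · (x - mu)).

Step 1 — centre the observation: (x - mu) = (0, 3).

Step 2 — invert Sigma. det(Sigma) = 4·16 - (3)² = 55.
  Sigma^{-1} = (1/det) · [[d, -b], [-b, a]] = [[0.2909, -0.0545],
 [-0.0545, 0.0727]].

Step 3 — form the quadratic (x - mu)^T · Sigma^{-1} · (x - mu):
  Sigma^{-1} · (x - mu) = (-0.1636, 0.2182).
  (x - mu)^T · [Sigma^{-1} · (x - mu)] = (0)·(-0.1636) + (3)·(0.2182) = 0.6545.

Step 4 — take square root: d = √(0.6545) ≈ 0.809.

d(x, mu) = √(0.6545) ≈ 0.809


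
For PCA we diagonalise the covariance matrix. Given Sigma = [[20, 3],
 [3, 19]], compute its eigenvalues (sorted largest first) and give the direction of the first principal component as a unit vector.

Step 1 — characteristic polynomial of 2×2 Sigma:
  det(Sigma - λI) = λ² - trace · λ + det = 0.
  trace = 20 + 19 = 39, det = 20·19 - (3)² = 371.
Step 2 — discriminant:
  Δ = trace² - 4·det = 1521 - 1484 = 37.
Step 3 — eigenvalues:
  λ = (trace ± √Δ)/2 = (39 ± 6.0828)/2,
  λ_1 = 22.5414,  λ_2 = 16.4586.

Step 4 — unit eigenvector for λ_1: solve (Sigma - λ_1 I)v = 0. First row:
  (20 - 22.5414)·v_x + (3)·v_y = 0, i.e. (-2.5414)·v_x + (3)·v_y = 0,
  so v ∝ (b, λ_1 - a) = (3, 2.5414) = u.
  ||u|| = √((3)² + (2.5414)²) = √(15.4586) ≈ 3.9317,
  v_1 = u/||u|| ≈ (0.763, 0.6464) (||v_1|| = 1).

λ_1 = 22.5414,  λ_2 = 16.4586;  v_1 ≈ (0.763, 0.6464)


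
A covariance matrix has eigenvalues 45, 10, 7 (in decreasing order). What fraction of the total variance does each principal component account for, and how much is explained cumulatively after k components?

Step 1 — total variance = trace(Sigma) = Σ λ_i = 45 + 10 + 7 = 62.

Step 2 — fraction explained by component i = λ_i / Σ λ:
  PC1: 45/62 = 0.7258
  PC2: 10/62 = 0.1613
  PC3: 7/62 = 0.1129

Step 3 — cumulative fraction after k components = (λ_1 + ... + λ_k) / Σ λ:
  k = 1: 45/62 = 0.7258
  k = 2: (45 + 10)/62 = 55/62 = 0.8871
  k = 3: (45 + 10 + 7)/62 = 62/62 = 1

Summary (fraction, with percent):

explained: PC1 0.7258 (72.58%), PC2 0.1613 (16.13%), PC3 0.1129 (11.29%);  cumulative: 0.7258, 0.8871, 1


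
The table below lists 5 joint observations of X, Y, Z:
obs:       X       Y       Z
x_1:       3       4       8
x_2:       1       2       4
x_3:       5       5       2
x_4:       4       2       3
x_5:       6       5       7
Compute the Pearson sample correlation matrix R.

Step 1 — column means:
  mean(X) = (3 + 1 + 5 + 4 + 6) / 5 = 19/5 = 3.8
  mean(Y) = (4 + 2 + 5 + 2 + 5) / 5 = 18/5 = 3.6
  mean(Z) = (8 + 4 + 2 + 3 + 7) / 5 = 24/5 = 4.8

Step 2 — sample variances and covariances s[i,j] = (1/(n-1)) · Σ_k (x_{k,i} - mean_i) · (x_{k,j} - mean_j), with n-1 = 4:
  s[X,X] = ((-0.8)·(-0.8) + (-2.8)·(-2.8) + (1.2)·(1.2) + (0.2)·(0.2) + (2.2)·(2.2)) / 4 = 14.8/4 = 3.7
  s[X,Y] = ((-0.8)·(0.4) + (-2.8)·(-1.6) + (1.2)·(1.4) + (0.2)·(-1.6) + (2.2)·(1.4)) / 4 = 8.6/4 = 2.15
  s[X,Z] = ((-0.8)·(3.2) + (-2.8)·(-0.8) + (1.2)·(-2.8) + (0.2)·(-1.8) + (2.2)·(2.2)) / 4 = 0.8/4 = 0.2
  s[Y,Y] = ((0.4)·(0.4) + (-1.6)·(-1.6) + (1.4)·(1.4) + (-1.6)·(-1.6) + (1.4)·(1.4)) / 4 = 9.2/4 = 2.3
  s[Y,Z] = ((0.4)·(3.2) + (-1.6)·(-0.8) + (1.4)·(-2.8) + (-1.6)·(-1.8) + (1.4)·(2.2)) / 4 = 4.6/4 = 1.15
  s[Z,Z] = ((3.2)·(3.2) + (-0.8)·(-0.8) + (-2.8)·(-2.8) + (-1.8)·(-1.8) + (2.2)·(2.2)) / 4 = 26.8/4 = 6.7
  Sample standard deviations s_i = √(s[i,i]):
  s(X) = √(3.7) = 1.9235
  s(Y) = √(2.3) = 1.5166
  s(Z) = √(6.7) = 2.5884

Step 3 — r_{ij} = s_{ij} / (s_i · s_j):
  r[X,X] = 1 (diagonal).
  r[X,Y] = 2.15 / (1.9235 · 1.5166) = 2.15 / 2.9172 = 0.737
  r[X,Z] = 0.2 / (1.9235 · 2.5884) = 0.2 / 4.979 = 0.0402
  r[Y,Y] = 1 (diagonal).
  r[Y,Z] = 1.15 / (1.5166 · 2.5884) = 1.15 / 3.9256 = 0.293
  r[Z,Z] = 1 (diagonal).

R is symmetric with unit diagonal. Assembling:

R = [[1, 0.737, 0.0402],
 [0.737, 1, 0.293],
 [0.0402, 0.293, 1]]


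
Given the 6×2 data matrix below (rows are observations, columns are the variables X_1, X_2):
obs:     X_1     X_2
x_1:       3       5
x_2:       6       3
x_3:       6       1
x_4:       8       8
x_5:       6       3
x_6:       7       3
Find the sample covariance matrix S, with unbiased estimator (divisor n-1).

Step 1 — column means:
  mean(X_1) = (3 + 6 + 6 + 8 + 6 + 7) / 6 = 36/6 = 6
  mean(X_2) = (5 + 3 + 1 + 8 + 3 + 3) / 6 = 23/6 = 3.8333

Step 2 — sample covariance S[i,j] = (1/(n-1)) · Σ_k (x_{k,i} - mean_i) · (x_{k,j} - mean_j), with n-1 = 5.
  S[X_1,X_1] = ((-3)·(-3) + (0)·(0) + (0)·(0) + (2)·(2) + (0)·(0) + (1)·(1)) / 5 = 14/5 = 2.8
  S[X_1,X_2] = ((-3)·(1.1667) + (0)·(-0.8333) + (0)·(-2.8333) + (2)·(4.1667) + (0)·(-0.8333) + (1)·(-0.8333)) / 5 = 4/5 = 0.8
  S[X_2,X_2] = ((1.1667)·(1.1667) + (-0.8333)·(-0.8333) + (-2.8333)·(-2.8333) + (4.1667)·(4.1667) + (-0.8333)·(-0.8333) + (-0.8333)·(-0.8333)) / 5 = 28.8333/5 = 5.7667

S is symmetric (S[j,i] = S[i,j]). Assembling:

S = [[2.8, 0.8],
 [0.8, 5.7667]]
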